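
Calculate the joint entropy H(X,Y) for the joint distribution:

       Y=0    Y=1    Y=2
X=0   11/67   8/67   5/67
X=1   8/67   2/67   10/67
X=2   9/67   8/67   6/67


H(X,Y) = -Σ p(x,y) log₂ p(x,y)
  p(0,0)=11/67: -0.1642 × log₂(0.1642) = 0.4280
  p(0,1)=8/67: -0.1194 × log₂(0.1194) = 0.3661
  p(0,2)=5/67: -0.0746 × log₂(0.0746) = 0.2794
  p(1,0)=8/67: -0.1194 × log₂(0.1194) = 0.3661
  p(1,1)=2/67: -0.0299 × log₂(0.0299) = 0.1512
  p(1,2)=10/67: -0.1493 × log₂(0.1493) = 0.4096
  p(2,0)=9/67: -0.1343 × log₂(0.1343) = 0.3890
  p(2,1)=8/67: -0.1194 × log₂(0.1194) = 0.3661
  p(2,2)=6/67: -0.0896 × log₂(0.0896) = 0.3117
H(X,Y) = 3.0673 bits


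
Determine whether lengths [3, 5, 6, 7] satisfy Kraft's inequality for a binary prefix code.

Kraft inequality: Σ 2^(-l_i) ≤ 1 for prefix-free code
Calculating: 2^(-3) + 2^(-5) + 2^(-6) + 2^(-7)
= 0.125 + 0.03125 + 0.015625 + 0.0078125
= 0.1797
Since 0.1797 ≤ 1, prefix-free code exists


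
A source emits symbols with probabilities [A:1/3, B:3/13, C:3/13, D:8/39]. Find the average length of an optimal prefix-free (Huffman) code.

Huffman tree construction:
Combine smallest probabilities repeatedly
Resulting codes:
  A: 11 (length 2)
  B: 01 (length 2)
  C: 10 (length 2)
  D: 00 (length 2)
Average length = Σ p(s) × length(s) = 2.0000 bits


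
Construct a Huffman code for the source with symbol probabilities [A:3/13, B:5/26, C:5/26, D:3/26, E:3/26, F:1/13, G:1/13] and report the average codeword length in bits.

Huffman tree construction:
Combine smallest probabilities repeatedly
Resulting codes:
  A: 01 (length 2)
  B: 111 (length 3)
  C: 00 (length 2)
  D: 100 (length 3)
  E: 101 (length 3)
  F: 1100 (length 4)
  G: 1101 (length 4)
Average length = Σ p(s) × length(s) = 2.7308 bits


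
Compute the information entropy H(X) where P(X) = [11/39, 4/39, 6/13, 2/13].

H(X) = -Σ p(x) log₂ p(x)
  -11/39 × log₂(11/39) = 0.5150
  -4/39 × log₂(4/39) = 0.3370
  -6/13 × log₂(6/13) = 0.5148
  -2/13 × log₂(2/13) = 0.4155
H(X) = 1.7823 bits


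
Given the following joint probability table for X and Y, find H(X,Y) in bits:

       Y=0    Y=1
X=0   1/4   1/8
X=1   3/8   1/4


H(X,Y) = -Σ p(x,y) log₂ p(x,y)
  p(0,0)=1/4: -0.2500 × log₂(0.2500) = 0.5000
  p(0,1)=1/8: -0.1250 × log₂(0.1250) = 0.3750
  p(1,0)=3/8: -0.3750 × log₂(0.3750) = 0.5306
  p(1,1)=1/4: -0.2500 × log₂(0.2500) = 0.5000
H(X,Y) = 1.9056 bits


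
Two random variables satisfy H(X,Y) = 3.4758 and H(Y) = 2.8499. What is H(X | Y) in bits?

Chain rule: H(X,Y) = H(X|Y) + H(Y)
H(X|Y) = H(X,Y) - H(Y) = 3.4758 - 2.8499 = 0.6259 bits


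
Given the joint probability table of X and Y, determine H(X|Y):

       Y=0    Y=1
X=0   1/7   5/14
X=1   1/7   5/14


H(X|Y) = Σ_y p(y) H(X|Y=y)
  p(Y=0) = 2/7, H(X|Y=0) = 1.0000
  p(Y=1) = 5/7, H(X|Y=1) = 1.0000
H(X|Y) = 0.2857×1.0000 + 0.7143×1.0000 = 1.0000 bits


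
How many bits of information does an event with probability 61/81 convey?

Information content I(x) = -log₂(p(x))
I = -log₂(61/81) = -log₂(0.7531)
I = 0.4091 bits


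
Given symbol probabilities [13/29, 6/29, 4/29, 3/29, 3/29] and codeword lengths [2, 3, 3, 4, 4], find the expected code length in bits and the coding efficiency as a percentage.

Average length L = Σ p_i × l_i = 2.7586 bits
Entropy H = 2.0606 bits
Efficiency η = H/L × 100% = 74.70%


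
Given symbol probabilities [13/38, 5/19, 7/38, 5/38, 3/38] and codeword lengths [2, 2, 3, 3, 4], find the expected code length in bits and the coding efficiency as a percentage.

Average length L = Σ p_i × l_i = 2.4737 bits
Entropy H = 2.1600 bits
Efficiency η = H/L × 100% = 87.32%


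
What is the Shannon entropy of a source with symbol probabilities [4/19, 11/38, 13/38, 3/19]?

H(X) = -Σ p(x) log₂ p(x)
  -4/19 × log₂(4/19) = 0.4732
  -11/38 × log₂(11/38) = 0.5177
  -13/38 × log₂(13/38) = 0.5294
  -3/19 × log₂(3/19) = 0.4205
H(X) = 1.9408 bits


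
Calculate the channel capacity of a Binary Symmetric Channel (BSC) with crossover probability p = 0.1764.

For BSC with error probability p:
C = 1 - H(p) where H(p) is binary entropy
H(0.1764) = -0.1764 × log₂(0.1764) - 0.8236 × log₂(0.8236)
H(p) = 0.6721
C = 1 - 0.6721 = 0.3279 bits/use


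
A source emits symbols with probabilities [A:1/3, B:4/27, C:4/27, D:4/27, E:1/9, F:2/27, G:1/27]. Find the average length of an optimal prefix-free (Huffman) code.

Huffman tree construction:
Combine smallest probabilities repeatedly
Resulting codes:
  A: 11 (length 2)
  B: 100 (length 3)
  C: 101 (length 3)
  D: 00 (length 2)
  E: 010 (length 3)
  F: 0111 (length 4)
  G: 0110 (length 4)
Average length = Σ p(s) × length(s) = 2.6296 bits


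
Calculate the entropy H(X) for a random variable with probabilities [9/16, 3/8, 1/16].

H(X) = -Σ p(x) log₂ p(x)
  -9/16 × log₂(9/16) = 0.4669
  -3/8 × log₂(3/8) = 0.5306
  -1/16 × log₂(1/16) = 0.2500
H(X) = 1.2476 bits


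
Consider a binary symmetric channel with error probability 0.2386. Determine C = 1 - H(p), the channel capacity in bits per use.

For BSC with error probability p:
C = 1 - H(p) where H(p) is binary entropy
H(0.2386) = -0.2386 × log₂(0.2386) - 0.7614 × log₂(0.7614)
H(p) = 0.7927
C = 1 - 0.7927 = 0.2073 bits/use


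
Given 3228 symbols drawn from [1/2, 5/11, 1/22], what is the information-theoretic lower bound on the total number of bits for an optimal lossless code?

Entropy H = 1.2197 bits/symbol
Minimum bits = H × n = 1.2197 × 3228
= 3937.35 bits


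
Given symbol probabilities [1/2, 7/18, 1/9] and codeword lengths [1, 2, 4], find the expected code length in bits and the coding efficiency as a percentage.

Average length L = Σ p_i × l_i = 1.7222 bits
Entropy H = 1.3821 bits
Efficiency η = H/L × 100% = 80.25%


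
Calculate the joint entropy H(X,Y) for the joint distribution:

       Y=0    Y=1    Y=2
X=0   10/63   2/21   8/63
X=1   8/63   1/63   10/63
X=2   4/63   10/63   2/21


H(X,Y) = -Σ p(x,y) log₂ p(x,y)
  p(0,0)=10/63: -0.1587 × log₂(0.1587) = 0.4215
  p(0,1)=2/21: -0.0952 × log₂(0.0952) = 0.3231
  p(0,2)=8/63: -0.1270 × log₂(0.1270) = 0.3781
  p(1,0)=8/63: -0.1270 × log₂(0.1270) = 0.3781
  p(1,1)=1/63: -0.0159 × log₂(0.0159) = 0.0949
  p(1,2)=10/63: -0.1587 × log₂(0.1587) = 0.4215
  p(2,0)=4/63: -0.0635 × log₂(0.0635) = 0.2525
  p(2,1)=10/63: -0.1587 × log₂(0.1587) = 0.4215
  p(2,2)=2/21: -0.0952 × log₂(0.0952) = 0.3231
H(X,Y) = 3.0141 bits


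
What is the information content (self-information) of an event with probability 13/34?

Information content I(x) = -log₂(p(x))
I = -log₂(13/34) = -log₂(0.3824)
I = 1.3870 bits


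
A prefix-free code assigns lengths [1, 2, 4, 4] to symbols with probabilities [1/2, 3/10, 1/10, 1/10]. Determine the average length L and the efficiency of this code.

Average length L = Σ p_i × l_i = 1.9000 bits
Entropy H = 1.6855 bits
Efficiency η = H/L × 100% = 88.71%


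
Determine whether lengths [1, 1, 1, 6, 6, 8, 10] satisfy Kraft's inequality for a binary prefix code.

Kraft inequality: Σ 2^(-l_i) ≤ 1 for prefix-free code
Calculating: 2^(-1) + 2^(-1) + 2^(-1) + 2^(-6) + 2^(-6) + 2^(-8) + 2^(-10)
= 0.5 + 0.5 + 0.5 + 0.015625 + 0.015625 + 0.00390625 + 0.0009765625
= 1.5361
Since 1.5361 > 1, prefix-free code does not exist


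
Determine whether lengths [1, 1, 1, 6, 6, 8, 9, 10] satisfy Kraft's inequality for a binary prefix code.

Kraft inequality: Σ 2^(-l_i) ≤ 1 for prefix-free code
Calculating: 2^(-1) + 2^(-1) + 2^(-1) + 2^(-6) + 2^(-6) + 2^(-8) + 2^(-9) + 2^(-10)
= 0.5 + 0.5 + 0.5 + 0.015625 + 0.015625 + 0.00390625 + 0.001953125 + 0.0009765625
= 1.5381
Since 1.5381 > 1, prefix-free code does not exist


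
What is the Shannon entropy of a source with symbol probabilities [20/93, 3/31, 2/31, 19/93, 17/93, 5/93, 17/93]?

H(X) = -Σ p(x) log₂ p(x)
  -20/93 × log₂(20/93) = 0.4768
  -3/31 × log₂(3/31) = 0.3261
  -2/31 × log₂(2/31) = 0.2551
  -19/93 × log₂(19/93) = 0.4681
  -17/93 × log₂(17/93) = 0.4482
  -5/93 × log₂(5/93) = 0.2267
  -17/93 × log₂(17/93) = 0.4482
H(X) = 2.6491 bits


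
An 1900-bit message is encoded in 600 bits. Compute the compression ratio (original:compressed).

Compression ratio = Original / Compressed
= 1900 / 600 = 3.17:1


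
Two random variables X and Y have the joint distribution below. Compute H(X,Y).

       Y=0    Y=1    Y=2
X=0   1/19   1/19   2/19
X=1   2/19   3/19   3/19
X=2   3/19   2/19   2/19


H(X,Y) = -Σ p(x,y) log₂ p(x,y)
  p(0,0)=1/19: -0.0526 × log₂(0.0526) = 0.2236
  p(0,1)=1/19: -0.0526 × log₂(0.0526) = 0.2236
  p(0,2)=2/19: -0.1053 × log₂(0.1053) = 0.3419
  p(1,0)=2/19: -0.1053 × log₂(0.1053) = 0.3419
  p(1,1)=3/19: -0.1579 × log₂(0.1579) = 0.4205
  p(1,2)=3/19: -0.1579 × log₂(0.1579) = 0.4205
  p(2,0)=3/19: -0.1579 × log₂(0.1579) = 0.4205
  p(2,1)=2/19: -0.1053 × log₂(0.1053) = 0.3419
  p(2,2)=2/19: -0.1053 × log₂(0.1053) = 0.3419
H(X,Y) = 3.0761 bits


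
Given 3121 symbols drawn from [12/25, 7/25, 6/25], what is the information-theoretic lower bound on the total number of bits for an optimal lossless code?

Entropy H = 1.5166 bits/symbol
Minimum bits = H × n = 1.5166 × 3121
= 4733.38 bits


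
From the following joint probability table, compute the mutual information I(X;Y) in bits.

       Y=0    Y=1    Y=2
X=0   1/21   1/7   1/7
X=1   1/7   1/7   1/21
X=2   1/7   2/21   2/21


H(X) = 1.5850, H(Y) = 1.5751, H(X,Y) = 3.0697
I(X;Y) = H(X) + H(Y) - H(X,Y) = 0.0904 bits


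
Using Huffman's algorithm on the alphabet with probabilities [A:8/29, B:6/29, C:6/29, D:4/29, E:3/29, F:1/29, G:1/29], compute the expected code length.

Huffman tree construction:
Combine smallest probabilities repeatedly
Resulting codes:
  A: 10 (length 2)
  B: 00 (length 2)
  C: 01 (length 2)
  D: 110 (length 3)
  E: 1111 (length 4)
  F: 11100 (length 5)
  G: 11101 (length 5)
Average length = Σ p(s) × length(s) = 2.5517 bits


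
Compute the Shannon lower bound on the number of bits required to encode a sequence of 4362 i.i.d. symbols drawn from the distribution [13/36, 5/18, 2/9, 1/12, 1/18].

Entropy H = 2.0566 bits/symbol
Minimum bits = H × n = 2.0566 × 4362
= 8970.87 bits


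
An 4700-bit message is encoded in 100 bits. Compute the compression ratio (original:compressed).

Compression ratio = Original / Compressed
= 4700 / 100 = 47.00:1


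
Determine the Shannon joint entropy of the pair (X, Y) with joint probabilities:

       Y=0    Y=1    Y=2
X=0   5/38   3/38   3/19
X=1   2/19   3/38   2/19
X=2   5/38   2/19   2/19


H(X,Y) = -Σ p(x,y) log₂ p(x,y)
  p(0,0)=5/38: -0.1316 × log₂(0.1316) = 0.3850
  p(0,1)=3/38: -0.0789 × log₂(0.0789) = 0.2892
  p(0,2)=3/19: -0.1579 × log₂(0.1579) = 0.4205
  p(1,0)=2/19: -0.1053 × log₂(0.1053) = 0.3419
  p(1,1)=3/38: -0.0789 × log₂(0.0789) = 0.2892
  p(1,2)=2/19: -0.1053 × log₂(0.1053) = 0.3419
  p(2,0)=5/38: -0.1316 × log₂(0.1316) = 0.3850
  p(2,1)=2/19: -0.1053 × log₂(0.1053) = 0.3419
  p(2,2)=2/19: -0.1053 × log₂(0.1053) = 0.3419
H(X,Y) = 3.1364 bits


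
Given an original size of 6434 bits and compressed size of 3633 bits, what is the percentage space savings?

Space savings = (1 - Compressed/Original) × 100%
= (1 - 3633/6434) × 100%
= 43.53%


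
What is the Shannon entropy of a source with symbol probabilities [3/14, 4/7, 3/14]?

H(X) = -Σ p(x) log₂ p(x)
  -3/14 × log₂(3/14) = 0.4762
  -4/7 × log₂(4/7) = 0.4613
  -3/14 × log₂(3/14) = 0.4762
H(X) = 1.4138 bits


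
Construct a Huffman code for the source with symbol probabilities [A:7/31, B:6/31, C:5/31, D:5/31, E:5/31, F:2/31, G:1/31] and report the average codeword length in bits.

Huffman tree construction:
Combine smallest probabilities repeatedly
Resulting codes:
  A: 01 (length 2)
  B: 00 (length 2)
  C: 101 (length 3)
  D: 110 (length 3)
  E: 111 (length 3)
  F: 1001 (length 4)
  G: 1000 (length 4)
Average length = Σ p(s) × length(s) = 2.6774 bits


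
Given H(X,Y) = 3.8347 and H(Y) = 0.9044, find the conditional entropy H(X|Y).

Chain rule: H(X,Y) = H(X|Y) + H(Y)
H(X|Y) = H(X,Y) - H(Y) = 3.8347 - 0.9044 = 2.9303 bits


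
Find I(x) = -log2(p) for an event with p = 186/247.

Information content I(x) = -log₂(p(x))
I = -log₂(186/247) = -log₂(0.7530)
I = 0.4092 bits


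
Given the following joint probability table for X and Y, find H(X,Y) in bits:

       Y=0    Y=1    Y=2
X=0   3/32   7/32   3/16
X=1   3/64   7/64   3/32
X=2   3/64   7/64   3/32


H(X,Y) = -Σ p(x,y) log₂ p(x,y)
  p(0,0)=3/32: -0.0938 × log₂(0.0938) = 0.3202
  p(0,1)=7/32: -0.2188 × log₂(0.2188) = 0.4796
  p(0,2)=3/16: -0.1875 × log₂(0.1875) = 0.4528
  p(1,0)=3/64: -0.0469 × log₂(0.0469) = 0.2070
  p(1,1)=7/64: -0.1094 × log₂(0.1094) = 0.3492
  p(1,2)=3/32: -0.0938 × log₂(0.0938) = 0.3202
  p(2,0)=3/64: -0.0469 × log₂(0.0469) = 0.2070
  p(2,1)=7/64: -0.1094 × log₂(0.1094) = 0.3492
  p(2,2)=3/32: -0.0938 × log₂(0.0938) = 0.3202
H(X,Y) = 3.0052 bits


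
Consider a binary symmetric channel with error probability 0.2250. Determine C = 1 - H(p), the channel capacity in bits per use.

For BSC with error probability p:
C = 1 - H(p) where H(p) is binary entropy
H(0.2250) = -0.2250 × log₂(0.2250) - 0.7750 × log₂(0.7750)
H(p) = 0.7692
C = 1 - 0.7692 = 0.2308 bits/use


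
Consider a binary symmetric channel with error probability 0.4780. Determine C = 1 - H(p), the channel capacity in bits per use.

For BSC with error probability p:
C = 1 - H(p) where H(p) is binary entropy
H(0.4780) = -0.4780 × log₂(0.4780) - 0.5220 × log₂(0.5220)
H(p) = 0.9986
C = 1 - 0.9986 = 0.0014 bits/use


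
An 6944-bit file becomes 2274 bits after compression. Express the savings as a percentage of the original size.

Space savings = (1 - Compressed/Original) × 100%
= (1 - 2274/6944) × 100%
= 67.25%


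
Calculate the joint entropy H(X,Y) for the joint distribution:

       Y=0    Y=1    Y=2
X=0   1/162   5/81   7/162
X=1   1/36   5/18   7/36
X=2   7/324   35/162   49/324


H(X,Y) = -Σ p(x,y) log₂ p(x,y)
  p(0,0)=1/162: -0.0062 × log₂(0.0062) = 0.0453
  p(0,1)=5/81: -0.0617 × log₂(0.0617) = 0.2480
  p(0,2)=7/162: -0.0432 × log₂(0.0432) = 0.1958
  p(1,0)=1/36: -0.0278 × log₂(0.0278) = 0.1436
  p(1,1)=5/18: -0.2778 × log₂(0.2778) = 0.5133
  p(1,2)=7/36: -0.1944 × log₂(0.1944) = 0.4594
  p(2,0)=7/324: -0.0216 × log₂(0.0216) = 0.1195
  p(2,1)=35/162: -0.2160 × log₂(0.2160) = 0.4776
  p(2,2)=49/324: -0.1512 × log₂(0.1512) = 0.4121
H(X,Y) = 2.6148 bits


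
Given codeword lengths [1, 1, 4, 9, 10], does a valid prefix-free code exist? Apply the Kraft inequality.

Kraft inequality: Σ 2^(-l_i) ≤ 1 for prefix-free code
Calculating: 2^(-1) + 2^(-1) + 2^(-4) + 2^(-9) + 2^(-10)
= 0.5 + 0.5 + 0.0625 + 0.001953125 + 0.0009765625
= 1.0654
Since 1.0654 > 1, prefix-free code does not exist


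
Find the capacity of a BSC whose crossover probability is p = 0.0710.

For BSC with error probability p:
C = 1 - H(p) where H(p) is binary entropy
H(0.0710) = -0.0710 × log₂(0.0710) - 0.9290 × log₂(0.9290)
H(p) = 0.3696
C = 1 - 0.3696 = 0.6304 bits/use


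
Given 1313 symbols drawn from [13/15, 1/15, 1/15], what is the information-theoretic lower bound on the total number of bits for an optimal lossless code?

Entropy H = 0.6998 bits/symbol
Minimum bits = H × n = 0.6998 × 1313
= 918.89 bits


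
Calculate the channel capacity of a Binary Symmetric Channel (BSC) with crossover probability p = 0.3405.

For BSC with error probability p:
C = 1 - H(p) where H(p) is binary entropy
H(0.3405) = -0.3405 × log₂(0.3405) - 0.6595 × log₂(0.6595)
H(p) = 0.9253
C = 1 - 0.9253 = 0.0747 bits/use


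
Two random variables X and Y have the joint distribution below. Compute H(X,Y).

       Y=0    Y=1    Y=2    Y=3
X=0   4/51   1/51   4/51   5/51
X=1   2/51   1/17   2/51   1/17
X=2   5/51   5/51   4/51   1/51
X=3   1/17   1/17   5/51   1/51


H(X,Y) = -Σ p(x,y) log₂ p(x,y)
  p(0,0)=4/51: -0.0784 × log₂(0.0784) = 0.2880
  p(0,1)=1/51: -0.0196 × log₂(0.0196) = 0.1112
  p(0,2)=4/51: -0.0784 × log₂(0.0784) = 0.2880
  p(0,3)=5/51: -0.0980 × log₂(0.0980) = 0.3285
  p(1,0)=2/51: -0.0392 × log₂(0.0392) = 0.1832
  p(1,1)=1/17: -0.0588 × log₂(0.0588) = 0.2404
  p(1,2)=2/51: -0.0392 × log₂(0.0392) = 0.1832
  p(1,3)=1/17: -0.0588 × log₂(0.0588) = 0.2404
  p(2,0)=5/51: -0.0980 × log₂(0.0980) = 0.3285
  p(2,1)=5/51: -0.0980 × log₂(0.0980) = 0.3285
  p(2,2)=4/51: -0.0784 × log₂(0.0784) = 0.2880
  p(2,3)=1/51: -0.0196 × log₂(0.0196) = 0.1112
  p(3,0)=1/17: -0.0588 × log₂(0.0588) = 0.2404
  p(3,1)=1/17: -0.0588 × log₂(0.0588) = 0.2404
  p(3,2)=5/51: -0.0980 × log₂(0.0980) = 0.3285
  p(3,3)=1/51: -0.0196 × log₂(0.0196) = 0.1112
H(X,Y) = 3.8399 bits


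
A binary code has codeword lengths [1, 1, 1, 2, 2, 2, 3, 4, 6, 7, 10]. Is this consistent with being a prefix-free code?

Kraft inequality: Σ 2^(-l_i) ≤ 1 for prefix-free code
Calculating: 2^(-1) + 2^(-1) + 2^(-1) + 2^(-2) + 2^(-2) + 2^(-2) + 2^(-3) + 2^(-4) + 2^(-6) + 2^(-7) + 2^(-10)
= 0.5 + 0.5 + 0.5 + 0.25 + 0.25 + 0.25 + 0.125 + 0.0625 + 0.015625 + 0.0078125 + 0.0009765625
= 2.4619
Since 2.4619 > 1, prefix-free code does not exist


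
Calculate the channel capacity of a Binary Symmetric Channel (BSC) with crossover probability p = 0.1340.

For BSC with error probability p:
C = 1 - H(p) where H(p) is binary entropy
H(0.1340) = -0.1340 × log₂(0.1340) - 0.8660 × log₂(0.8660)
H(p) = 0.5683
C = 1 - 0.5683 = 0.4317 bits/use


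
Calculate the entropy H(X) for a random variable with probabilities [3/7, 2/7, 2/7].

H(X) = -Σ p(x) log₂ p(x)
  -3/7 × log₂(3/7) = 0.5239
  -2/7 × log₂(2/7) = 0.5164
  -2/7 × log₂(2/7) = 0.5164
H(X) = 1.5567 bits


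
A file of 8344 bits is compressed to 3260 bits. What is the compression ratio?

Compression ratio = Original / Compressed
= 8344 / 3260 = 2.56:1


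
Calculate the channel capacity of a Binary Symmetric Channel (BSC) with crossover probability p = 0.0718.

For BSC with error probability p:
C = 1 - H(p) where H(p) is binary entropy
H(0.0718) = -0.0718 × log₂(0.0718) - 0.9282 × log₂(0.9282)
H(p) = 0.3726
C = 1 - 0.3726 = 0.6274 bits/use


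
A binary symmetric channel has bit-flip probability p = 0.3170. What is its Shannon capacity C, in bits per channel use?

For BSC with error probability p:
C = 1 - H(p) where H(p) is binary entropy
H(0.3170) = -0.3170 × log₂(0.3170) - 0.6830 × log₂(0.6830)
H(p) = 0.9011
C = 1 - 0.9011 = 0.0989 bits/use


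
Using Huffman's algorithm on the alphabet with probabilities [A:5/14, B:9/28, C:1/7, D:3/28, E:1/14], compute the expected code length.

Huffman tree construction:
Combine smallest probabilities repeatedly
Resulting codes:
  A: 0 (length 1)
  B: 10 (length 2)
  C: 110 (length 3)
  D: 1111 (length 4)
  E: 1110 (length 4)
Average length = Σ p(s) × length(s) = 2.1429 bits


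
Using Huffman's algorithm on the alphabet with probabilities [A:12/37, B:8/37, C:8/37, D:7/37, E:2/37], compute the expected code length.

Huffman tree construction:
Combine smallest probabilities repeatedly
Resulting codes:
  A: 11 (length 2)
  B: 00 (length 2)
  C: 01 (length 2)
  D: 101 (length 3)
  E: 100 (length 3)
Average length = Σ p(s) × length(s) = 2.2432 bits


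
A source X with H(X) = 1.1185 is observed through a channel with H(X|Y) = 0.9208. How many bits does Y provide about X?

I(X;Y) = H(X) - H(X|Y)
I(X;Y) = 1.1185 - 0.9208 = 0.1977 bits


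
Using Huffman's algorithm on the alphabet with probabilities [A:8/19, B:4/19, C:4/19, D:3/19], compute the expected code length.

Huffman tree construction:
Combine smallest probabilities repeatedly
Resulting codes:
  A: 0 (length 1)
  B: 111 (length 3)
  C: 10 (length 2)
  D: 110 (length 3)
Average length = Σ p(s) × length(s) = 1.9474 bits


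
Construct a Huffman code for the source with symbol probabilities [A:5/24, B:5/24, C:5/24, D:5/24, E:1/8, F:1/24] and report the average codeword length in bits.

Huffman tree construction:
Combine smallest probabilities repeatedly
Resulting codes:
  A: 111 (length 3)
  B: 00 (length 2)
  C: 01 (length 2)
  D: 10 (length 2)
  E: 1101 (length 4)
  F: 1100 (length 4)
Average length = Σ p(s) × length(s) = 2.5417 bits


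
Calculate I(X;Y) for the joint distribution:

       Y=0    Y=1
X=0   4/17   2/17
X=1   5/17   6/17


H(X) = 0.9367, H(Y) = 0.9975, H(X,Y) = 1.9040
I(X;Y) = H(X) + H(Y) - H(X,Y) = 0.0302 bits


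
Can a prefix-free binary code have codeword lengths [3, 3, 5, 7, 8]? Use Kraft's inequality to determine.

Kraft inequality: Σ 2^(-l_i) ≤ 1 for prefix-free code
Calculating: 2^(-3) + 2^(-3) + 2^(-5) + 2^(-7) + 2^(-8)
= 0.125 + 0.125 + 0.03125 + 0.0078125 + 0.00390625
= 0.2930
Since 0.2930 ≤ 1, prefix-free code exists


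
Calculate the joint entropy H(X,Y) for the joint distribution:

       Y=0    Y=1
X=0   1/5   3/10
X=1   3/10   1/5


H(X,Y) = -Σ p(x,y) log₂ p(x,y)
  p(0,0)=1/5: -0.2000 × log₂(0.2000) = 0.4644
  p(0,1)=3/10: -0.3000 × log₂(0.3000) = 0.5211
  p(1,0)=3/10: -0.3000 × log₂(0.3000) = 0.5211
  p(1,1)=1/5: -0.2000 × log₂(0.2000) = 0.4644
H(X,Y) = 1.9710 bits


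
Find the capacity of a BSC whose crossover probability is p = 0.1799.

For BSC with error probability p:
C = 1 - H(p) where H(p) is binary entropy
H(0.1799) = -0.1799 × log₂(0.1799) - 0.8201 × log₂(0.8201)
H(p) = 0.6799
C = 1 - 0.6799 = 0.3201 bits/use


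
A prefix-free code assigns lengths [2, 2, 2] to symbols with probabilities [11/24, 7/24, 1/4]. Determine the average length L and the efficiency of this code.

Average length L = Σ p_i × l_i = 2.0000 bits
Entropy H = 1.5343 bits
Efficiency η = H/L × 100% = 76.72%


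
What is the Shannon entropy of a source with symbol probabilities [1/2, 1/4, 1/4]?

H(X) = -Σ p(x) log₂ p(x)
  -1/2 × log₂(1/2) = 0.5000
  -1/4 × log₂(1/4) = 0.5000
  -1/4 × log₂(1/4) = 0.5000
H(X) = 1.5000 bits


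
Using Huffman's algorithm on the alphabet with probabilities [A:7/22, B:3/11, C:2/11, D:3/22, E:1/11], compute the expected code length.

Huffman tree construction:
Combine smallest probabilities repeatedly
Resulting codes:
  A: 11 (length 2)
  B: 10 (length 2)
  C: 00 (length 2)
  D: 011 (length 3)
  E: 010 (length 3)
Average length = Σ p(s) × length(s) = 2.2273 bits


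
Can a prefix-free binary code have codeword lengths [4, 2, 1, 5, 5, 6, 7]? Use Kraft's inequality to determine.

Kraft inequality: Σ 2^(-l_i) ≤ 1 for prefix-free code
Calculating: 2^(-4) + 2^(-2) + 2^(-1) + 2^(-5) + 2^(-5) + 2^(-6) + 2^(-7)
= 0.0625 + 0.25 + 0.5 + 0.03125 + 0.03125 + 0.015625 + 0.0078125
= 0.8984
Since 0.8984 ≤ 1, prefix-free code exists


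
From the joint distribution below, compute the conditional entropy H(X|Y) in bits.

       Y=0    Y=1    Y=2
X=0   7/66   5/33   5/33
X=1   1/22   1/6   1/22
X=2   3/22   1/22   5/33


H(X|Y) = Σ_y p(y) H(X|Y=y)
  p(Y=0) = 19/66, H(X|Y=0) = 1.4618
  p(Y=1) = 4/11, H(X|Y=1) = 1.4171
  p(Y=2) = 23/66, H(X|Y=2) = 1.4282
H(X|Y) = 0.2879×1.4618 + 0.3636×1.4171 + 0.3485×1.4282 = 1.4339 bits


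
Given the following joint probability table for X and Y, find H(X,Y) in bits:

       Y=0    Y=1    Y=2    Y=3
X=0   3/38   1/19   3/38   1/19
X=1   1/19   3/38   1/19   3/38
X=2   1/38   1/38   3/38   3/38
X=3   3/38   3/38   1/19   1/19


H(X,Y) = -Σ p(x,y) log₂ p(x,y)
  p(0,0)=3/38: -0.0789 × log₂(0.0789) = 0.2892
  p(0,1)=1/19: -0.0526 × log₂(0.0526) = 0.2236
  p(0,2)=3/38: -0.0789 × log₂(0.0789) = 0.2892
  p(0,3)=1/19: -0.0526 × log₂(0.0526) = 0.2236
  p(1,0)=1/19: -0.0526 × log₂(0.0526) = 0.2236
  p(1,1)=3/38: -0.0789 × log₂(0.0789) = 0.2892
  p(1,2)=1/19: -0.0526 × log₂(0.0526) = 0.2236
  p(1,3)=3/38: -0.0789 × log₂(0.0789) = 0.2892
  p(2,0)=1/38: -0.0263 × log₂(0.0263) = 0.1381
  p(2,1)=1/38: -0.0263 × log₂(0.0263) = 0.1381
  p(2,2)=3/38: -0.0789 × log₂(0.0789) = 0.2892
  p(2,3)=3/38: -0.0789 × log₂(0.0789) = 0.2892
  p(3,0)=3/38: -0.0789 × log₂(0.0789) = 0.2892
  p(3,1)=3/38: -0.0789 × log₂(0.0789) = 0.2892
  p(3,2)=1/19: -0.0526 × log₂(0.0526) = 0.2236
  p(3,3)=1/19: -0.0526 × log₂(0.0526) = 0.2236
H(X,Y) = 3.9311 bits


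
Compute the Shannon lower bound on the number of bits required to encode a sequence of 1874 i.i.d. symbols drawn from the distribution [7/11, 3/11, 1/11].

Entropy H = 1.2407 bits/symbol
Minimum bits = H × n = 1.2407 × 1874
= 2325.02 bits


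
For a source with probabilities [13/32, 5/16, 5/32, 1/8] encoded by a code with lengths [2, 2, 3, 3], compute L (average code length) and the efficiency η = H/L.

Average length L = Σ p_i × l_i = 2.2812 bits
Entropy H = 1.8458 bits
Efficiency η = H/L × 100% = 80.91%


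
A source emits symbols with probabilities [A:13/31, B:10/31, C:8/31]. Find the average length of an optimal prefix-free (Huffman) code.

Huffman tree construction:
Combine smallest probabilities repeatedly
Resulting codes:
  A: 0 (length 1)
  B: 11 (length 2)
  C: 10 (length 2)
Average length = Σ p(s) × length(s) = 1.5806 bits


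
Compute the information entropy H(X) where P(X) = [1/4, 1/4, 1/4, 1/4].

H(X) = -Σ p(x) log₂ p(x)
  -1/4 × log₂(1/4) = 0.5000
  -1/4 × log₂(1/4) = 0.5000
  -1/4 × log₂(1/4) = 0.5000
  -1/4 × log₂(1/4) = 0.5000
H(X) = 2.0000 bits


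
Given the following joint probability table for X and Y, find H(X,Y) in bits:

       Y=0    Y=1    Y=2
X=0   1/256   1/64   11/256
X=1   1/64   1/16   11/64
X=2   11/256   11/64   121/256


H(X,Y) = -Σ p(x,y) log₂ p(x,y)
  p(0,0)=1/256: -0.0039 × log₂(0.0039) = 0.0312
  p(0,1)=1/64: -0.0156 × log₂(0.0156) = 0.0938
  p(0,2)=11/256: -0.0430 × log₂(0.0430) = 0.1951
  p(1,0)=1/64: -0.0156 × log₂(0.0156) = 0.0938
  p(1,1)=1/16: -0.0625 × log₂(0.0625) = 0.2500
  p(1,2)=11/64: -0.1719 × log₂(0.1719) = 0.4367
  p(2,0)=11/256: -0.0430 × log₂(0.0430) = 0.1951
  p(2,1)=11/64: -0.1719 × log₂(0.1719) = 0.4367
  p(2,2)=121/256: -0.4727 × log₂(0.4727) = 0.5110
H(X,Y) = 2.2433 bits


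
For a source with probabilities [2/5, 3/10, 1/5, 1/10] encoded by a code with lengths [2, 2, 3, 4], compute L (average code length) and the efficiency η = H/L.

Average length L = Σ p_i × l_i = 2.4000 bits
Entropy H = 1.8464 bits
Efficiency η = H/L × 100% = 76.93%


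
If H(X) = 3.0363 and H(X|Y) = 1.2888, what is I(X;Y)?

I(X;Y) = H(X) - H(X|Y)
I(X;Y) = 3.0363 - 1.2888 = 1.7475 bits


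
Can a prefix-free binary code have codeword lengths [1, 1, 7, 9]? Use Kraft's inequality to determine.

Kraft inequality: Σ 2^(-l_i) ≤ 1 for prefix-free code
Calculating: 2^(-1) + 2^(-1) + 2^(-7) + 2^(-9)
= 0.5 + 0.5 + 0.0078125 + 0.001953125
= 1.0098
Since 1.0098 > 1, prefix-free code does not exist


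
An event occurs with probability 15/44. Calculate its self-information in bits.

Information content I(x) = -log₂(p(x))
I = -log₂(15/44) = -log₂(0.3409)
I = 1.5525 bits


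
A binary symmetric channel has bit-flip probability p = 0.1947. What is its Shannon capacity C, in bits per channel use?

For BSC with error probability p:
C = 1 - H(p) where H(p) is binary entropy
H(0.1947) = -0.1947 × log₂(0.1947) - 0.8053 × log₂(0.8053)
H(p) = 0.7112
C = 1 - 0.7112 = 0.2888 bits/use


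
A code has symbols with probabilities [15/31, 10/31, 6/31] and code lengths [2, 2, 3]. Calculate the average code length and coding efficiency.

Average length L = Σ p_i × l_i = 2.1935 bits
Entropy H = 1.4919 bits
Efficiency η = H/L × 100% = 68.01%


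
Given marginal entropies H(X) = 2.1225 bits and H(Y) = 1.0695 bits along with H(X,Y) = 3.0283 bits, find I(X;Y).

I(X;Y) = H(X) + H(Y) - H(X,Y)
I(X;Y) = 2.1225 + 1.0695 - 3.0283 = 0.1637 bits


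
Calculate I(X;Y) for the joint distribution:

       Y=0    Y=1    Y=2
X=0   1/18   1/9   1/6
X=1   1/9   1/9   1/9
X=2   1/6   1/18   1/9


H(X) = 1.5850, H(Y) = 1.5715, H(X,Y) = 3.0860
I(X;Y) = H(X) + H(Y) - H(X,Y) = 0.0705 bits


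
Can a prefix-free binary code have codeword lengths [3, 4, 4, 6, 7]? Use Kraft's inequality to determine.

Kraft inequality: Σ 2^(-l_i) ≤ 1 for prefix-free code
Calculating: 2^(-3) + 2^(-4) + 2^(-4) + 2^(-6) + 2^(-7)
= 0.125 + 0.0625 + 0.0625 + 0.015625 + 0.0078125
= 0.2734
Since 0.2734 ≤ 1, prefix-free code exists


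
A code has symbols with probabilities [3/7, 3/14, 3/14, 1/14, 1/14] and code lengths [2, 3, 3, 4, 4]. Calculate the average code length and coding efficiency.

Average length L = Σ p_i × l_i = 2.7143 bits
Entropy H = 2.0202 bits
Efficiency η = H/L × 100% = 74.43%


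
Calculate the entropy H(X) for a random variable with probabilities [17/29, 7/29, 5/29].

H(X) = -Σ p(x) log₂ p(x)
  -17/29 × log₂(17/29) = 0.4517
  -7/29 × log₂(7/29) = 0.4950
  -5/29 × log₂(5/29) = 0.4373
H(X) = 1.3839 bits


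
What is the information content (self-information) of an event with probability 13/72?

Information content I(x) = -log₂(p(x))
I = -log₂(13/72) = -log₂(0.1806)
I = 2.4695 bits


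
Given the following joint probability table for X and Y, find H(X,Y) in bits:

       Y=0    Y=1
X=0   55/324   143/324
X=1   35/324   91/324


H(X,Y) = -Σ p(x,y) log₂ p(x,y)
  p(0,0)=55/324: -0.1698 × log₂(0.1698) = 0.4343
  p(0,1)=143/324: -0.4414 × log₂(0.4414) = 0.5208
  p(1,0)=35/324: -0.1080 × log₂(0.1080) = 0.3468
  p(1,1)=91/324: -0.2809 × log₂(0.2809) = 0.5146
H(X,Y) = 1.8165 bits


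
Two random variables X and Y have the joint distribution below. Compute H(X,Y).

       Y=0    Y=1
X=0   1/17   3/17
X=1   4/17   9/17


H(X,Y) = -Σ p(x,y) log₂ p(x,y)
  p(0,0)=1/17: -0.0588 × log₂(0.0588) = 0.2404
  p(0,1)=3/17: -0.1765 × log₂(0.1765) = 0.4416
  p(1,0)=4/17: -0.2353 × log₂(0.2353) = 0.4912
  p(1,1)=9/17: -0.5294 × log₂(0.5294) = 0.4858
H(X,Y) = 1.6590 bits


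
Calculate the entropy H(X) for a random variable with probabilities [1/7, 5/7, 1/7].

H(X) = -Σ p(x) log₂ p(x)
  -1/7 × log₂(1/7) = 0.4011
  -5/7 × log₂(5/7) = 0.3467
  -1/7 × log₂(1/7) = 0.4011
H(X) = 1.1488 bits


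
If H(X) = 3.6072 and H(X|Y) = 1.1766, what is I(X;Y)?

I(X;Y) = H(X) - H(X|Y)
I(X;Y) = 3.6072 - 1.1766 = 2.4306 bits


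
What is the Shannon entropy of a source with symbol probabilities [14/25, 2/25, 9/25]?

H(X) = -Σ p(x) log₂ p(x)
  -14/25 × log₂(14/25) = 0.4684
  -2/25 × log₂(2/25) = 0.2915
  -9/25 × log₂(9/25) = 0.5306
H(X) = 1.2906 bits


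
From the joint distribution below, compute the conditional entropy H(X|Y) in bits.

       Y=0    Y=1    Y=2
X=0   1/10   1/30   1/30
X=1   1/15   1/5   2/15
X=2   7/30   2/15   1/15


H(X|Y) = Σ_y p(y) H(X|Y=y)
  p(Y=0) = 2/5, H(X|Y=0) = 1.3844
  p(Y=1) = 11/30, H(X|Y=1) = 1.3222
  p(Y=2) = 7/30, H(X|Y=2) = 1.3788
H(X|Y) = 0.4000×1.3844 + 0.3667×1.3222 + 0.2333×1.3788 = 1.3603 bits


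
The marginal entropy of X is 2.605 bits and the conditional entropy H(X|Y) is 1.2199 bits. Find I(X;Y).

I(X;Y) = H(X) - H(X|Y)
I(X;Y) = 2.605 - 1.2199 = 1.3851 bits


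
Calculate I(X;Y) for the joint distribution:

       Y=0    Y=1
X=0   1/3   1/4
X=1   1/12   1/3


H(X) = 0.9799, H(Y) = 0.9799, H(X,Y) = 1.8554
I(X;Y) = H(X) + H(Y) - H(X,Y) = 0.1043 bits


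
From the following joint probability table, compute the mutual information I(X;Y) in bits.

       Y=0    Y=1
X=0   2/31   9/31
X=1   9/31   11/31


H(X) = 0.9383, H(Y) = 0.9383, H(X,Y) = 1.8215
I(X;Y) = H(X) + H(Y) - H(X,Y) = 0.0551 bits


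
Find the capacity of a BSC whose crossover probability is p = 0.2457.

For BSC with error probability p:
C = 1 - H(p) where H(p) is binary entropy
H(0.2457) = -0.2457 × log₂(0.2457) - 0.7543 × log₂(0.7543)
H(p) = 0.8044
C = 1 - 0.8044 = 0.1956 bits/use


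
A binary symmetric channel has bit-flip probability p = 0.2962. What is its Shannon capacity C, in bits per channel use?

For BSC with error probability p:
C = 1 - H(p) where H(p) is binary entropy
H(0.2962) = -0.2962 × log₂(0.2962) - 0.7038 × log₂(0.7038)
H(p) = 0.8766
C = 1 - 0.8766 = 0.1234 bits/use


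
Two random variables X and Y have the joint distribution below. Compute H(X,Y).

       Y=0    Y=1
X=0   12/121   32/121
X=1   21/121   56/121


H(X,Y) = -Σ p(x,y) log₂ p(x,y)
  p(0,0)=12/121: -0.0992 × log₂(0.0992) = 0.3306
  p(0,1)=32/121: -0.2645 × log₂(0.2645) = 0.5075
  p(1,0)=21/121: -0.1736 × log₂(0.1736) = 0.4385
  p(1,1)=56/121: -0.4628 × log₂(0.4628) = 0.5144
H(X,Y) = 1.7910 bits


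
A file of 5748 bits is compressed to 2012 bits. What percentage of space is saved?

Space savings = (1 - Compressed/Original) × 100%
= (1 - 2012/5748) × 100%
= 65.00%


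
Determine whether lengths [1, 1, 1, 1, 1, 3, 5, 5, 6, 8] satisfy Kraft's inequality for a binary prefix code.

Kraft inequality: Σ 2^(-l_i) ≤ 1 for prefix-free code
Calculating: 2^(-1) + 2^(-1) + 2^(-1) + 2^(-1) + 2^(-1) + 2^(-3) + 2^(-5) + 2^(-5) + 2^(-6) + 2^(-8)
= 0.5 + 0.5 + 0.5 + 0.5 + 0.5 + 0.125 + 0.03125 + 0.03125 + 0.015625 + 0.00390625
= 2.7070
Since 2.7070 > 1, prefix-free code does not exist


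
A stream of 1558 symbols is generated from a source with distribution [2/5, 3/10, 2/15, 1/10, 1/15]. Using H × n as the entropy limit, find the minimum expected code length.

Entropy H = 2.0301 bits/symbol
Minimum bits = H × n = 2.0301 × 1558
= 3162.89 bits


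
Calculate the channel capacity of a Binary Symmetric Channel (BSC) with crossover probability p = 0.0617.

For BSC with error probability p:
C = 1 - H(p) where H(p) is binary entropy
H(0.0617) = -0.0617 × log₂(0.0617) - 0.9383 × log₂(0.9383)
H(p) = 0.3342
C = 1 - 0.3342 = 0.6658 bits/use


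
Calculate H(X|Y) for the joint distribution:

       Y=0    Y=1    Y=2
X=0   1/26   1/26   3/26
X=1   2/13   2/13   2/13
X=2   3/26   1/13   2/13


H(X|Y) = Σ_y p(y) H(X|Y=y)
  p(Y=0) = 4/13, H(X|Y=0) = 1.4056
  p(Y=1) = 7/26, H(X|Y=1) = 1.3788
  p(Y=2) = 11/26, H(X|Y=2) = 1.5726
H(X|Y) = 0.3077×1.4056 + 0.2692×1.3788 + 0.4231×1.5726 = 1.4691 bits


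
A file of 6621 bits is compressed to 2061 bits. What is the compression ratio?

Compression ratio = Original / Compressed
= 6621 / 2061 = 3.21:1


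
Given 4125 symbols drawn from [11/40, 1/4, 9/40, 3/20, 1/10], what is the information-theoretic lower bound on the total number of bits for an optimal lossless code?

Entropy H = 2.2391 bits/symbol
Minimum bits = H × n = 2.2391 × 4125
= 9236.39 bits


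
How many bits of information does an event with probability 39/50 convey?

Information content I(x) = -log₂(p(x))
I = -log₂(39/50) = -log₂(0.7800)
I = 0.3585 bits


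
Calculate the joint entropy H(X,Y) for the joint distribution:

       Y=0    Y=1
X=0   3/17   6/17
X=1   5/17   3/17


H(X,Y) = -Σ p(x,y) log₂ p(x,y)
  p(0,0)=3/17: -0.1765 × log₂(0.1765) = 0.4416
  p(0,1)=6/17: -0.3529 × log₂(0.3529) = 0.5303
  p(1,0)=5/17: -0.2941 × log₂(0.2941) = 0.5193
  p(1,1)=3/17: -0.1765 × log₂(0.1765) = 0.4416
H(X,Y) = 1.9328 bits


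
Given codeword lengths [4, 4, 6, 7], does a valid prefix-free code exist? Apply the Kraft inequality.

Kraft inequality: Σ 2^(-l_i) ≤ 1 for prefix-free code
Calculating: 2^(-4) + 2^(-4) + 2^(-6) + 2^(-7)
= 0.0625 + 0.0625 + 0.015625 + 0.0078125
= 0.1484
Since 0.1484 ≤ 1, prefix-free code exists


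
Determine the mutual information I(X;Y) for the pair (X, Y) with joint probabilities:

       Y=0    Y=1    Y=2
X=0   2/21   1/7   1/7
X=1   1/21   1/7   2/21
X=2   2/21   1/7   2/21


H(X) = 1.5751, H(Y) = 1.5452, H(X,Y) = 3.1057
I(X;Y) = H(X) + H(Y) - H(X,Y) = 0.0146 bits


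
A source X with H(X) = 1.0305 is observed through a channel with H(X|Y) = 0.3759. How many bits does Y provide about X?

I(X;Y) = H(X) - H(X|Y)
I(X;Y) = 1.0305 - 0.3759 = 0.6546 bits


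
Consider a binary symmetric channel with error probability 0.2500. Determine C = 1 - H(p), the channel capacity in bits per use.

For BSC with error probability p:
C = 1 - H(p) where H(p) is binary entropy
H(0.2500) = -0.2500 × log₂(0.2500) - 0.7500 × log₂(0.7500)
H(p) = 0.8113
C = 1 - 0.8113 = 0.1887 bits/use


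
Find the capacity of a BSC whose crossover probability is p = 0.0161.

For BSC with error probability p:
C = 1 - H(p) where H(p) is binary entropy
H(0.0161) = -0.0161 × log₂(0.0161) - 0.9839 × log₂(0.9839)
H(p) = 0.1189
C = 1 - 0.1189 = 0.8811 bits/use


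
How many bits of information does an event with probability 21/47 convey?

Information content I(x) = -log₂(p(x))
I = -log₂(21/47) = -log₂(0.4468)
I = 1.1623 bits


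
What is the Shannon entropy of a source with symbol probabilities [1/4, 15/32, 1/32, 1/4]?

H(X) = -Σ p(x) log₂ p(x)
  -1/4 × log₂(1/4) = 0.5000
  -15/32 × log₂(15/32) = 0.5124
  -1/32 × log₂(1/32) = 0.1562
  -1/4 × log₂(1/4) = 0.5000
H(X) = 1.6686 bits


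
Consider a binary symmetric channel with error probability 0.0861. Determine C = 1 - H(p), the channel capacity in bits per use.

For BSC with error probability p:
C = 1 - H(p) where H(p) is binary entropy
H(0.0861) = -0.0861 × log₂(0.0861) - 0.9139 × log₂(0.9139)
H(p) = 0.4233
C = 1 - 0.4233 = 0.5767 bits/use


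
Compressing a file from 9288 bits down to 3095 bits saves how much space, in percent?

Space savings = (1 - Compressed/Original) × 100%
= (1 - 3095/9288) × 100%
= 66.68%


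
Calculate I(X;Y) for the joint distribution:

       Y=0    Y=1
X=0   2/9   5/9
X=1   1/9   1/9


H(X) = 0.7642, H(Y) = 0.9183, H(X,Y) = 1.6577
I(X;Y) = H(X) + H(Y) - H(X,Y) = 0.0248 bits


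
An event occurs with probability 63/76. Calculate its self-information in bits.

Information content I(x) = -log₂(p(x))
I = -log₂(63/76) = -log₂(0.8289)
I = 0.2706 bits


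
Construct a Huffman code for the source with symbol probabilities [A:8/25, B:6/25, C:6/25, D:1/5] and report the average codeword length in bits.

Huffman tree construction:
Combine smallest probabilities repeatedly
Resulting codes:
  A: 11 (length 2)
  B: 01 (length 2)
  C: 10 (length 2)
  D: 00 (length 2)
Average length = Σ p(s) × length(s) = 2.0000 bits


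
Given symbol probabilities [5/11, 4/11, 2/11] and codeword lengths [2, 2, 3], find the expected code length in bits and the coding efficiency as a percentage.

Average length L = Σ p_i × l_i = 2.1818 bits
Entropy H = 1.4949 bits
Efficiency η = H/L × 100% = 68.52%


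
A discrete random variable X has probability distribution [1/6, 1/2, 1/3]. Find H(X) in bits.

H(X) = -Σ p(x) log₂ p(x)
  -1/6 × log₂(1/6) = 0.4308
  -1/2 × log₂(1/2) = 0.5000
  -1/3 × log₂(1/3) = 0.5283
H(X) = 1.4591 bits


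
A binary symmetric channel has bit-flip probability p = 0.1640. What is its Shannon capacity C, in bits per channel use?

For BSC with error probability p:
C = 1 - H(p) where H(p) is binary entropy
H(0.1640) = -0.1640 × log₂(0.1640) - 0.8360 × log₂(0.8360)
H(p) = 0.6438
C = 1 - 0.6438 = 0.3562 bits/use


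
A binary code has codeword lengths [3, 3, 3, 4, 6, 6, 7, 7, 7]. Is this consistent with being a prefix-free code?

Kraft inequality: Σ 2^(-l_i) ≤ 1 for prefix-free code
Calculating: 2^(-3) + 2^(-3) + 2^(-3) + 2^(-4) + 2^(-6) + 2^(-6) + 2^(-7) + 2^(-7) + 2^(-7)
= 0.125 + 0.125 + 0.125 + 0.0625 + 0.015625 + 0.015625 + 0.0078125 + 0.0078125 + 0.0078125
= 0.4922
Since 0.4922 ≤ 1, prefix-free code exists


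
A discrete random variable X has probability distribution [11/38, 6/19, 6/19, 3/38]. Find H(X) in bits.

H(X) = -Σ p(x) log₂ p(x)
  -11/38 × log₂(11/38) = 0.5177
  -6/19 × log₂(6/19) = 0.5251
  -6/19 × log₂(6/19) = 0.5251
  -3/38 × log₂(3/38) = 0.2892
H(X) = 1.8572 bits


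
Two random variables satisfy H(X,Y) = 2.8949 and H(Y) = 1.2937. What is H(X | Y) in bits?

Chain rule: H(X,Y) = H(X|Y) + H(Y)
H(X|Y) = H(X,Y) - H(Y) = 2.8949 - 1.2937 = 1.6012 bits
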